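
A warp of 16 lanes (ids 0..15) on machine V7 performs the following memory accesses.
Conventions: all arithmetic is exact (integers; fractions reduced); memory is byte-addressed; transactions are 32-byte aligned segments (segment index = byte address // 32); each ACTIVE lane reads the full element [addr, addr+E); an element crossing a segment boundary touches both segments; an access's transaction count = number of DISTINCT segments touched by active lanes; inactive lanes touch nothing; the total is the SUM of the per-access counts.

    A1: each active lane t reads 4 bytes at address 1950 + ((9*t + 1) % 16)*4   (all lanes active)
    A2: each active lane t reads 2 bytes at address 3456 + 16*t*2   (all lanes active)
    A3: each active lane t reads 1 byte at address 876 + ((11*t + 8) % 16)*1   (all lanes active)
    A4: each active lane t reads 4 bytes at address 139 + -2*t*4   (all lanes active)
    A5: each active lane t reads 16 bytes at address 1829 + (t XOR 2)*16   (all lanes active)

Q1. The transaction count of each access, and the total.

A1: 3 transactions
A2: 16 transactions
A3: 1 transaction
A4: 5 transactions
A5: 9 transactions

Answer: 3,16,1,5,9; total 34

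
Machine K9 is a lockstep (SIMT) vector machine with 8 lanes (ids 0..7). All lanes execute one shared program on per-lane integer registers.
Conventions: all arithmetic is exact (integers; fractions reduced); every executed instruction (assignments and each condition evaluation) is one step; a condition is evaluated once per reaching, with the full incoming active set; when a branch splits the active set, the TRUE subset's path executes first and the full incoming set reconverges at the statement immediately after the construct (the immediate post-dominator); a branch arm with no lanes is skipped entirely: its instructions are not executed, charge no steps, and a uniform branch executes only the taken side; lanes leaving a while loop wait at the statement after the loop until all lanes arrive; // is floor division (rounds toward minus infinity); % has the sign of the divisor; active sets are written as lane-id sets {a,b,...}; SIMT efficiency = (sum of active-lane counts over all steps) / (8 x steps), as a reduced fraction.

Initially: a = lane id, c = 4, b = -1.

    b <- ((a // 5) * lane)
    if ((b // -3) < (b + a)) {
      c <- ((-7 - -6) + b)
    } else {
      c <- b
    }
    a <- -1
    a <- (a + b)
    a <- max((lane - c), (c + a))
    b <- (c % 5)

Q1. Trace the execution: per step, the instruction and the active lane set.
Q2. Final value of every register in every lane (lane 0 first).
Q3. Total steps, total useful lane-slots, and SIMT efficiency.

step 0: b <- ((a // 5) * lane)       {0,1,2,3,4,5,6,7}
step 1: eval ((b // -3) < (b + a))   {0,1,2,3,4,5,6,7}
step 2: c <- ((-7 - -6) + b)         {1,2,3,4,5,6,7}
step 3: c <- b                       {0}
step 4: a <- -1                      {0,1,2,3,4,5,6,7}
step 5: a <- (a + b)                 {0,1,2,3,4,5,6,7}
step 6: a <- max((lane - c), (c + a)) {0,1,2,3,4,5,6,7}
step 7: b <- (c % 5)                 {0,1,2,3,4,5,6,7}

Answer: 8 steps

a: 0,2,3,4,5,8,10,12
c: 0,-1,-1,-1,-1,4,5,6
b: 0,4,4,4,4,4,0,1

steps = 8; useful = 56; efficiency = 56/64 = 7/8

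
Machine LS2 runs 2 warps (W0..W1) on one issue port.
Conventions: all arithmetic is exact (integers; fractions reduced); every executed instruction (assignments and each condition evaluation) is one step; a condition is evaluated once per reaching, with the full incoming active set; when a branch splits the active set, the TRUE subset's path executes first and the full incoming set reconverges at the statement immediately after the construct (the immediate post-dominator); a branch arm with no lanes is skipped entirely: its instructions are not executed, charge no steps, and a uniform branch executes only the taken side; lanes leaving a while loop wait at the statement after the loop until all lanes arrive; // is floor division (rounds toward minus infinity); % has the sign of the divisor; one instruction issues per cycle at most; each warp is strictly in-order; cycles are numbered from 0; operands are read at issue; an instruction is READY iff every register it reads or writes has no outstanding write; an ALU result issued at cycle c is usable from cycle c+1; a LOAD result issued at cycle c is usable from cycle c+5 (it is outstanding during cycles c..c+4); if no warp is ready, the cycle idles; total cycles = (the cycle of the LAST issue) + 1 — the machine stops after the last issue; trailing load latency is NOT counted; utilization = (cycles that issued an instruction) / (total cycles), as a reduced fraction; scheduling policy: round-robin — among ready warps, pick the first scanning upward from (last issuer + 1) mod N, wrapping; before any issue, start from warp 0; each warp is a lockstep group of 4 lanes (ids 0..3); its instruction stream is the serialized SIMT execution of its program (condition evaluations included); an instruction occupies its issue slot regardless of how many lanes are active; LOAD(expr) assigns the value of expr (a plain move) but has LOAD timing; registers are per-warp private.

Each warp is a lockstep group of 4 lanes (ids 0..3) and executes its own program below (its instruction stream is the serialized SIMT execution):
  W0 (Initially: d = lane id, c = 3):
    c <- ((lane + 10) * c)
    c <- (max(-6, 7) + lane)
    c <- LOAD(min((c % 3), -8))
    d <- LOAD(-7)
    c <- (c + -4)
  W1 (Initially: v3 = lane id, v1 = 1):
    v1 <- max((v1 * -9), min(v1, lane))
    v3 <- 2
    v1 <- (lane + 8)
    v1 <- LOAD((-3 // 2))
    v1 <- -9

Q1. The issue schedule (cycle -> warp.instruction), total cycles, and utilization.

cycle 0: W0.I0
cycle 1: W1.I0
cycle 2: W0.I1
cycle 3: W1.I1
cycle 4: W0.I2
cycle 5: W1.I2
cycle 6: W0.I3
cycle 7: W1.I3
cycle 8: idle
cycle 9: W0.I4
cycle 10: idle
cycle 11: idle
cycle 12: W1.I4

Answer: 13 cycles, utilization 10/13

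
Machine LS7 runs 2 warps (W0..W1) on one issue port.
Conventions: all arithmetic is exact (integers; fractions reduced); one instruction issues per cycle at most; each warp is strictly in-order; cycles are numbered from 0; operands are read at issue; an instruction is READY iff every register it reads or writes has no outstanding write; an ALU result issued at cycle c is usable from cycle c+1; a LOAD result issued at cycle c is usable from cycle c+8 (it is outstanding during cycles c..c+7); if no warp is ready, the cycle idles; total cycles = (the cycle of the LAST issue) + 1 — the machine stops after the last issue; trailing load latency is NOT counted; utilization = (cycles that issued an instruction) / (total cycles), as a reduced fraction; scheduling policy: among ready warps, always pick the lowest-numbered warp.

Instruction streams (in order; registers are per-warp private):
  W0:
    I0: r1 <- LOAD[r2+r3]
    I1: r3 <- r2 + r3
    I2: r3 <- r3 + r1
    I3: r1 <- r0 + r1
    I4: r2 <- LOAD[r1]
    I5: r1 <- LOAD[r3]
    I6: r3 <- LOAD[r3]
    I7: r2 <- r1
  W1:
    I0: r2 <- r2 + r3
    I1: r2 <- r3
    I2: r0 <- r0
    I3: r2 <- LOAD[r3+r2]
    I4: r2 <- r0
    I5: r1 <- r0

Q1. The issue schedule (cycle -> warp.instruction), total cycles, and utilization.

cycle 0: W0.I0
cycle 1: W0.I1
cycle 2: W1.I0
cycle 3: W1.I1
cycle 4: W1.I2
cycle 5: W1.I3
cycle 6: idle
cycle 7: idle
cycle 8: W0.I2
cycle 9: W0.I3
cycle 10: W0.I4
cycle 11: W0.I5
cycle 12: W0.I6
cycle 13: W1.I4
cycle 14: W1.I5
cycle 15: idle
cycle 16: idle
cycle 17: idle
cycle 18: idle
cycle 19: W0.I7

Answer: 20 cycles, utilization 7/10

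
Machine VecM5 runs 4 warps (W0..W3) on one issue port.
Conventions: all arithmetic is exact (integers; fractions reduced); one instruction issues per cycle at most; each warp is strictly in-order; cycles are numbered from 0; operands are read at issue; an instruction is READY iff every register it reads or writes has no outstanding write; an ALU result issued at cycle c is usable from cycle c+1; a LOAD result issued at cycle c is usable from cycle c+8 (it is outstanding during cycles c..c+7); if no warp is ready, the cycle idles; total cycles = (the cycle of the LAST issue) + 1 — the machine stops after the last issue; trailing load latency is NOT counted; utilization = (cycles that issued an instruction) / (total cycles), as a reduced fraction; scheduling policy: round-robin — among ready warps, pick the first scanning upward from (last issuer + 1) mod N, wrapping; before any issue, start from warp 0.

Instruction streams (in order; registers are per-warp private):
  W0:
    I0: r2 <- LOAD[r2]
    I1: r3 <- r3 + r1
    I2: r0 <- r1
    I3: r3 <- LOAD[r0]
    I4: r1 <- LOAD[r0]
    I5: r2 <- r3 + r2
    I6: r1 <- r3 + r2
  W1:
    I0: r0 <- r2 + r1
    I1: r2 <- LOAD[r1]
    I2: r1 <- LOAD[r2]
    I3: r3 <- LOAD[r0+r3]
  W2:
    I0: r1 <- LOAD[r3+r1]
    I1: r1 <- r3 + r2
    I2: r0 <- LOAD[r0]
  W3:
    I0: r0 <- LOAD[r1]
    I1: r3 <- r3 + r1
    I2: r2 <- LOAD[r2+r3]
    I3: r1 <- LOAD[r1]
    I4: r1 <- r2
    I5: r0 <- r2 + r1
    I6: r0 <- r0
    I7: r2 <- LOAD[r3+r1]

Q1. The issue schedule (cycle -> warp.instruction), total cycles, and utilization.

cycle 0: W0.I0
cycle 1: W1.I0
cycle 2: W2.I0
cycle 3: W3.I0
cycle 4: W0.I1
cycle 5: W1.I1
cycle 6: W3.I1
cycle 7: W0.I2
cycle 8: W3.I2
cycle 9: W0.I3
cycle 10: W2.I1
cycle 11: W3.I3
cycle 12: W0.I4
cycle 13: W1.I2
cycle 14: W2.I2
cycle 15: W1.I3
cycle 16: idle
cycle 17: W0.I5
cycle 18: idle
cycle 19: W3.I4
cycle 20: W0.I6
cycle 21: W3.I5
cycle 22: W3.I6
cycle 23: W3.I7

Answer: 24 cycles, utilization 11/12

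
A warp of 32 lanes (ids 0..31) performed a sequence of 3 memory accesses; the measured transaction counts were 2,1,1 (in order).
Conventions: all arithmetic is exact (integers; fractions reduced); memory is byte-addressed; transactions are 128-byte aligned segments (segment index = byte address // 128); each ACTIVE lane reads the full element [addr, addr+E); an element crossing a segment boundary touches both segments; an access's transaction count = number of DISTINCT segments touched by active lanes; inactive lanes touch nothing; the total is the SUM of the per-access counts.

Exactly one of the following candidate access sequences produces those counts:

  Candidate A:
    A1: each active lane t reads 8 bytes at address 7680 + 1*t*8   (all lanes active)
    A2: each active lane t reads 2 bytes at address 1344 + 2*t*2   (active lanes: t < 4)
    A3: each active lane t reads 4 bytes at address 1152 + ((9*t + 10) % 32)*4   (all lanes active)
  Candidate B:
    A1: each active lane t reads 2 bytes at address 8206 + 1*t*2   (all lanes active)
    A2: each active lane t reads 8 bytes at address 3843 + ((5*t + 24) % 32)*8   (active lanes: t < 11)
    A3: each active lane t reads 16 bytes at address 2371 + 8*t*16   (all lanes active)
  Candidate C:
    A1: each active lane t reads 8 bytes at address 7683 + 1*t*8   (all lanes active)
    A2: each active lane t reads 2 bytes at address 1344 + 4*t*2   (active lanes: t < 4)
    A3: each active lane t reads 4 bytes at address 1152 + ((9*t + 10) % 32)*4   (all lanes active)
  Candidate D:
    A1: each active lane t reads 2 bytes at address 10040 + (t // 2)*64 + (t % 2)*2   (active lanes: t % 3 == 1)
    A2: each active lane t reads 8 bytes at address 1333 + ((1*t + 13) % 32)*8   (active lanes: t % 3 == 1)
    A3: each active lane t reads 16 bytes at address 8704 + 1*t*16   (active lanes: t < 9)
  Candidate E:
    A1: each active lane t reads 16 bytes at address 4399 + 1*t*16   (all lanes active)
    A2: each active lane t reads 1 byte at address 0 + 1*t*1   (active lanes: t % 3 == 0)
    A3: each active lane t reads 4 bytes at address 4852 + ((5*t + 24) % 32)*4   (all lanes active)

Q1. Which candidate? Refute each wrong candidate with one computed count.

B: A1 gives 1 transaction, not 2
C: A1 gives 3 transactions, not 2
D: A1 gives 8 transactions, not 2
E: A1 gives 5 transactions, not 2
A: all counts match (2,1,1)

Answer: A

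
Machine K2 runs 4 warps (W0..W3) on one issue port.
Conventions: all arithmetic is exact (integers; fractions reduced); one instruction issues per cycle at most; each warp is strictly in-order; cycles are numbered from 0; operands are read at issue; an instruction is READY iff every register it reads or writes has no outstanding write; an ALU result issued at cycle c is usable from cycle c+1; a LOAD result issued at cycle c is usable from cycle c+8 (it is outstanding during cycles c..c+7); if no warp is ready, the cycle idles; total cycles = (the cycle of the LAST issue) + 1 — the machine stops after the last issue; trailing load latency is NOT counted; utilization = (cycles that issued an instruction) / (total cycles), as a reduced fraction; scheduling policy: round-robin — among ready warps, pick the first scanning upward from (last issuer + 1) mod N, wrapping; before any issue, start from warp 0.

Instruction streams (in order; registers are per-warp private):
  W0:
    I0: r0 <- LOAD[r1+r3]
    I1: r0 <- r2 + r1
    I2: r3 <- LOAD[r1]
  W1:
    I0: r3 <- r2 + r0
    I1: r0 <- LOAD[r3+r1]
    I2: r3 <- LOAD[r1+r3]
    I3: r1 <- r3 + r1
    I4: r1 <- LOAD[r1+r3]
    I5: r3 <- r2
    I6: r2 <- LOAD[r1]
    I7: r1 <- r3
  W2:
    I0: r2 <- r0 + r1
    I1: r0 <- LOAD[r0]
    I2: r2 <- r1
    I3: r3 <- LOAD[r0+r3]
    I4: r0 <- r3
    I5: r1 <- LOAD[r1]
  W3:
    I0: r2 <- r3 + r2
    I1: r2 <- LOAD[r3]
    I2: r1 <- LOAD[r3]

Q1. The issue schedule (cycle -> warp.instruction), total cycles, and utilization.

cycle 0: W0.I0
cycle 1: W1.I0
cycle 2: W2.I0
cycle 3: W3.I0
cycle 4: W1.I1
cycle 5: W2.I1
cycle 6: W3.I1
cycle 7: W1.I2
cycle 8: W2.I2
cycle 9: W3.I2
cycle 10: W0.I1
cycle 11: W0.I2
cycle 12: idle
cycle 13: W2.I3
cycle 14: idle
cycle 15: W1.I3
cycle 16: W1.I4
cycle 17: W1.I5
cycle 18: idle
cycle 19: idle
cycle 20: idle
cycle 21: W2.I4
cycle 22: W2.I5
cycle 23: idle
cycle 24: W1.I6
cycle 25: W1.I7

Answer: 26 cycles, utilization 10/13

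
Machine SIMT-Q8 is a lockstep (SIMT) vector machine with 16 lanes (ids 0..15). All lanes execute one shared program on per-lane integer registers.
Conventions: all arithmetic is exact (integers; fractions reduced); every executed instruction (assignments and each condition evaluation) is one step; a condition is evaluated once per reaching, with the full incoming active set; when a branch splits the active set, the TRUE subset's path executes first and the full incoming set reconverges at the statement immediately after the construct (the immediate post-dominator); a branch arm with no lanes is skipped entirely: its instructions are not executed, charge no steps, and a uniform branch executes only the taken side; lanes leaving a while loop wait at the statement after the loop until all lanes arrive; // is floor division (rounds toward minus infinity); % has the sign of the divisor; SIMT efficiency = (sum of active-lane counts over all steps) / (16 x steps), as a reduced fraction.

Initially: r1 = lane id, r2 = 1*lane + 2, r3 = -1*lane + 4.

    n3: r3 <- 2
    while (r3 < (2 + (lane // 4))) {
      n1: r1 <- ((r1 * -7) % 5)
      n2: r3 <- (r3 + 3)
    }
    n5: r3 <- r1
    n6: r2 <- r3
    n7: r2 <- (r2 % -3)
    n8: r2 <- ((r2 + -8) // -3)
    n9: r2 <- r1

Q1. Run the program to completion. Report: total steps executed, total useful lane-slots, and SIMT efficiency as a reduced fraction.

Answer: 10 steps, 148 useful, 37/40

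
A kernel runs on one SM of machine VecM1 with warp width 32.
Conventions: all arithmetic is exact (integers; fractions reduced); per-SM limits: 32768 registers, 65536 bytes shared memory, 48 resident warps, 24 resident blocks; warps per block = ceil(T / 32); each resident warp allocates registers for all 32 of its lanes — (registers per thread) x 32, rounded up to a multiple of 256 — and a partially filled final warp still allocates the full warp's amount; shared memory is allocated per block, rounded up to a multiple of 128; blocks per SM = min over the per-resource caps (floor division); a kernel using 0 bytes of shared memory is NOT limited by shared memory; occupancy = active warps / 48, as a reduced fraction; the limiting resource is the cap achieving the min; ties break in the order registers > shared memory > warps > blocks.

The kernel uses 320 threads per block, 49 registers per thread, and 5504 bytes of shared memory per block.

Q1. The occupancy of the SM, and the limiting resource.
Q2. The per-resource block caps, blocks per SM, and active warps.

Answer: occupancy 5/24, limited by registers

registers: 1 block
shared memory: 11 blocks
warps: 4 blocks
blocks: 24 blocks

Answer: 1 block, 10 active warps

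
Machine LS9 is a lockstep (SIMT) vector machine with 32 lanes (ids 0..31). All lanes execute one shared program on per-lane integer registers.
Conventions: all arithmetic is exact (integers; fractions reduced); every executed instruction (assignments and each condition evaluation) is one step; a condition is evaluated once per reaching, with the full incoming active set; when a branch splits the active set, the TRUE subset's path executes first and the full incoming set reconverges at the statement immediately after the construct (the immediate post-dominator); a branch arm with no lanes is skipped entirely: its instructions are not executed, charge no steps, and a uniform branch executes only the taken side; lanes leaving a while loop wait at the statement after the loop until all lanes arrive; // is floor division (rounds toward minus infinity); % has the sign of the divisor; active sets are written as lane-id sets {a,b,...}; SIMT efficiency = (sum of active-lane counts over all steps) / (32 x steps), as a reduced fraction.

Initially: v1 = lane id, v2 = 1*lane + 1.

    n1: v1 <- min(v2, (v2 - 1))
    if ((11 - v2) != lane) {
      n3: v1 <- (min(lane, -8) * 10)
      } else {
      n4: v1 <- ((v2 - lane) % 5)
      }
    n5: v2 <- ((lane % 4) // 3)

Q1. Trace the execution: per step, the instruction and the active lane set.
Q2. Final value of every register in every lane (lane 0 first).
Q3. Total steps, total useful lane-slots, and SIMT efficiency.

step 0: v1 <- min(v2, (v2 - 1))      {0,1,2,3,4,5,6,7,8,9,10,11,12,13,14,15,16,17,18,19,20,21,22,23,24,25,26,27,28,29,30,31}
step 1: eval ((11 - v2) != lane)     {0,1,2,3,4,5,6,7,8,9,10,11,12,13,14,15,16,17,18,19,20,21,22,23,24,25,26,27,28,29,30,31}
step 2: v1 <- (min(lane, -8) * 10)   {0,1,2,3,4,6,7,8,9,10,11,12,13,14,15,16,17,18,19,20,21,22,23,24,25,26,27,28,29,30,31}
step 3: v1 <- ((v2 - lane) % 5)      {5}
step 4: v2 <- ((lane % 4) // 3)      {0,1,2,3,4,5,6,7,8,9,10,11,12,13,14,15,16,17,18,19,20,21,22,23,24,25,26,27,28,29,30,31}

Answer: 5 steps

v1: -80,-80,-80,-80,-80,1,-80,-80,-80,-80,-80,-80,-80,-80,-80,-80,-80,-80,-80,-80,-80,-80,-80,-80,-80,-80,-80,-80,-80,-80,-80,-80
v2: 0,0,0,1,0,0,0,1,0,0,0,1,0,0,0,1,0,0,0,1,0,0,0,1,0,0,0,1,0,0,0,1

steps = 5; useful = 128; efficiency = 128/160 = 4/5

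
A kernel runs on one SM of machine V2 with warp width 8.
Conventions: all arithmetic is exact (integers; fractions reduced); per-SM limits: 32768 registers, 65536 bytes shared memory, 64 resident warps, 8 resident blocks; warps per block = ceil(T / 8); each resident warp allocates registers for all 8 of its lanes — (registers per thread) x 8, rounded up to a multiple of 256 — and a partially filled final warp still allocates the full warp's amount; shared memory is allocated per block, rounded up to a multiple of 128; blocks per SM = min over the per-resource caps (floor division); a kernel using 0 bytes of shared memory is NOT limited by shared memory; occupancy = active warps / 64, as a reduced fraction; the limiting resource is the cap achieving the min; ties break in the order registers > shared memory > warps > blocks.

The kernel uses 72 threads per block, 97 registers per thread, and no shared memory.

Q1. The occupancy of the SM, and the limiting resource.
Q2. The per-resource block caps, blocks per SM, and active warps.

Answer: occupancy 27/64, limited by registers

registers: 3 blocks
shared memory: no limit (kernel uses none)
warps: 7 blocks
blocks: 8 blocks

Answer: 3 blocks, 27 active warps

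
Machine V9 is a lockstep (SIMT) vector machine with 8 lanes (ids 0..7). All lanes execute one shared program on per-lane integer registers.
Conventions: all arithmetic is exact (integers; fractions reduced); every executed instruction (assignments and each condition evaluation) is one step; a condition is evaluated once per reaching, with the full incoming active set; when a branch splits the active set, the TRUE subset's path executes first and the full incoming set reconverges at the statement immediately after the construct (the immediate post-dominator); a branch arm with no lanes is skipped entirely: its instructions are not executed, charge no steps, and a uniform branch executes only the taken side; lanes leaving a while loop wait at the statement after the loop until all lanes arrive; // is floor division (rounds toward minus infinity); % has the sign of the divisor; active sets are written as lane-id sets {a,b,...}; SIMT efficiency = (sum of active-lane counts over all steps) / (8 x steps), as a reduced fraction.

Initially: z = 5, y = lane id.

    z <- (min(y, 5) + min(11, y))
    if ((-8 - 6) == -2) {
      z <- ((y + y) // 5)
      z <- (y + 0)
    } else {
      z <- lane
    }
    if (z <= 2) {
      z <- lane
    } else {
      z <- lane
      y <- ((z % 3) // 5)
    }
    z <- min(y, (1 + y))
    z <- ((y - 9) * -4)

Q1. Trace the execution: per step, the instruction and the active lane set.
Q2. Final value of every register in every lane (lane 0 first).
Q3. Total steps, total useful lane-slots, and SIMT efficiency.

step 0: z <- (min(y, 5) + min(11, y)) {0,1,2,3,4,5,6,7}
step 1: eval ((-8 - 6) == -2)        {0,1,2,3,4,5,6,7}
step 2: z <- lane                    {0,1,2,3,4,5,6,7}
step 3: eval (z <= 2)                {0,1,2,3,4,5,6,7}
step 4: z <- lane                    {0,1,2}
step 5: z <- lane                    {3,4,5,6,7}
step 6: y <- ((z % 3) // 5)          {3,4,5,6,7}
step 7: z <- min(y, (1 + y))         {0,1,2,3,4,5,6,7}
step 8: z <- ((y - 9) * -4)          {0,1,2,3,4,5,6,7}

Answer: 9 steps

z: 36,32,28,36,36,36,36,36
y: 0,1,2,0,0,0,0,0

steps = 9; useful = 61; efficiency = 61/72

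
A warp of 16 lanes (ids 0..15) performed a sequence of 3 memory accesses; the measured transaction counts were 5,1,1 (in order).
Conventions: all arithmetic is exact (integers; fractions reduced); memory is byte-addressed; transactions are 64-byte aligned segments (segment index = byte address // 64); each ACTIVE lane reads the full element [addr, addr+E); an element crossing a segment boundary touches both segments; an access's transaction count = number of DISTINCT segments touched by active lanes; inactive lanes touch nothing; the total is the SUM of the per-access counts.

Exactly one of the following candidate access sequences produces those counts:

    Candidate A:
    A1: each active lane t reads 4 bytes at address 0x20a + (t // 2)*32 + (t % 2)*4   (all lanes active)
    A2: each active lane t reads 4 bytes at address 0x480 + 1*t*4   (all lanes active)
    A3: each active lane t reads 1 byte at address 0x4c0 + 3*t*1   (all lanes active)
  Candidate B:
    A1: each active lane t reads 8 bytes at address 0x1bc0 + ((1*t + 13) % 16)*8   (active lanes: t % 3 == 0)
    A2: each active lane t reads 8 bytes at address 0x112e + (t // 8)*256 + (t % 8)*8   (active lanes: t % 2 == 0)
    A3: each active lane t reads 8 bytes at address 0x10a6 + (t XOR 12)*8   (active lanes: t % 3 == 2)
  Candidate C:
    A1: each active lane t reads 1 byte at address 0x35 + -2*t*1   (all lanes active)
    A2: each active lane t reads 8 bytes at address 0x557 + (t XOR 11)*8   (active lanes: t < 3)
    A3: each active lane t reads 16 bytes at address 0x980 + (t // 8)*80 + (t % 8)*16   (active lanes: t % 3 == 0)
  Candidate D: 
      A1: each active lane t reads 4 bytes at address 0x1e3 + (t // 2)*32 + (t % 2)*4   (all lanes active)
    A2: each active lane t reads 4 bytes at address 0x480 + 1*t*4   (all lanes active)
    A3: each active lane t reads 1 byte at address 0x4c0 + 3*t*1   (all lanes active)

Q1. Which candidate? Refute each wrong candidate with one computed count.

A: A1 gives 4 transactions, not 5
B: A1 gives 2 transactions, not 5
C: A1 gives 1 transaction, not 5
D: all counts match (5,1,1)

Answer: D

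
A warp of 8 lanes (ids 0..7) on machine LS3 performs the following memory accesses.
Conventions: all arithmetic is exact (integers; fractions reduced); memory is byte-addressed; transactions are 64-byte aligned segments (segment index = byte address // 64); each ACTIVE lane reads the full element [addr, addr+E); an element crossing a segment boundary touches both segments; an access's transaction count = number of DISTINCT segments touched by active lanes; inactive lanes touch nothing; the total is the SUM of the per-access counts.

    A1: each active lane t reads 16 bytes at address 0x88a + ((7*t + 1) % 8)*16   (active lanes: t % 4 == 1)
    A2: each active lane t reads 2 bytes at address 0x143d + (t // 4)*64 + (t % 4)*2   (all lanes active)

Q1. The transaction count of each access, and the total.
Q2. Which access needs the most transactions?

A1: 2 transactions
A2: 3 transactions

Answer: 2,3; total 5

Answer: A2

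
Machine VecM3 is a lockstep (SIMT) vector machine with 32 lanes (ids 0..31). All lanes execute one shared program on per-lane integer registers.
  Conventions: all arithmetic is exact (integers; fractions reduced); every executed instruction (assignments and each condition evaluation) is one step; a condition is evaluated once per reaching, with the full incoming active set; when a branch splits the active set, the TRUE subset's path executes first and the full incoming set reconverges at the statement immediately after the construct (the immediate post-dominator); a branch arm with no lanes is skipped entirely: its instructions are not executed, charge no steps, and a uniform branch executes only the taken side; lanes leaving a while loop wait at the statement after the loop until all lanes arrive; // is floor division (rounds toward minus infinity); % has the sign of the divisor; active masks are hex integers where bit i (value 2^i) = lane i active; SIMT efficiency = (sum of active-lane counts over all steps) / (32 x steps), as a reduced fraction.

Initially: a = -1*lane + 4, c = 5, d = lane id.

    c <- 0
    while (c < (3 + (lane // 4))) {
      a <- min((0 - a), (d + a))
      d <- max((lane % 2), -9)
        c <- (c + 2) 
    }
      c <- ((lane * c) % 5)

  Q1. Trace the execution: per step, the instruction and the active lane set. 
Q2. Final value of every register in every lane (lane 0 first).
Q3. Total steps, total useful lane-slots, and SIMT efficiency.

step 0: c <- 0                       0xffffffff
step 1: eval (c < (3 + (lane // 4))) 0xffffffff
step 2: a <- min((0 - a), (d + a))   0xffffffff
step 3: d <- max((lane % 2), -9)     0xffffffff
step 4: c <- (c + 2)                 0xffffffff
step 5: eval (c < (3 + (lane // 4))) 0xffffffff
step 6: a <- min((0 - a), (d + a))   0xffffffff
step 7: d <- max((lane % 2), -9)     0xffffffff
step 8: c <- (c + 2)                 0xffffffff
step 9: eval (c < (3 + (lane // 4))) 0xffffffff
step 10: a <- min((0 - a), (d + a))   0xffffff00
step 11: d <- max((lane % 2), -9)     0xffffff00
step 12: c <- (c + 2)                 0xffffff00
step 13: eval (c < (3 + (lane // 4))) 0xffffff00
step 14: a <- min((0 - a), (d + a))   0xffff0000
step 15: d <- max((lane % 2), -9)     0xffff0000
step 16: c <- (c + 2)                 0xffff0000
step 17: eval (c < (3 + (lane // 4))) 0xffff0000
step 18: a <- min((0 - a), (d + a))   0xff000000
step 19: d <- max((lane % 2), -9)     0xff000000
step 20: c <- (c + 2)                 0xff000000
step 21: eval (c < (3 + (lane // 4))) 0xff000000
step 22: c <- ((lane * c) % 5)        0xffffffff

Answer: 23 steps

a: -4,-2,-2,0,0,-1,-2,-3,-4,-3,-4,-3,-4,-3,-4,-3,-4,-2,-4,-2,-4,-2,-4,-2,-4,-1,-4,-1,-4,-1,-4,-1
c: 0,4,3,2,1,0,4,3,3,4,0,1,2,3,4,0,3,1,4,2,0,3,1,4,0,0,0,0,0,0,0,0
d: 0,1,0,1,0,1,0,1,0,1,0,1,0,1,0,1,0,1,0,1,0,1,0,1,0,1,0,1,0,1,0,1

steps = 23; useful = 544; efficiency = 544/736 = 17/23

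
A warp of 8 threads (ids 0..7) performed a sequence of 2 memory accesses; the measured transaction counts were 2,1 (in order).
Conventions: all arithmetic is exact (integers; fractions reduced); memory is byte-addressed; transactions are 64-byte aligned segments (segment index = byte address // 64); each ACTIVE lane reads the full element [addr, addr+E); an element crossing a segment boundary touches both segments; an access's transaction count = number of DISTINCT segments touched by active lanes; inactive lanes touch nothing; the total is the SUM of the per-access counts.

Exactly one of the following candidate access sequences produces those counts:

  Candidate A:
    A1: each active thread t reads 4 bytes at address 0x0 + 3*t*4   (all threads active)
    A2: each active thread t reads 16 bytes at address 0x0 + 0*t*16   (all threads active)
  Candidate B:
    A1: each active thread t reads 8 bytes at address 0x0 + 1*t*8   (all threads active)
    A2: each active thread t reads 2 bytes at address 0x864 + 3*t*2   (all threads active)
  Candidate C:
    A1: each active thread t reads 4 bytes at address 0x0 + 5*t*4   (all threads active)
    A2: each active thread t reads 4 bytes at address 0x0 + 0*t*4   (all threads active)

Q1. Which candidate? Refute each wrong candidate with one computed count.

B: A1 gives 1 transaction, not 2
C: A1 gives 3 transactions, not 2
A: all counts match (2,1)

Answer: A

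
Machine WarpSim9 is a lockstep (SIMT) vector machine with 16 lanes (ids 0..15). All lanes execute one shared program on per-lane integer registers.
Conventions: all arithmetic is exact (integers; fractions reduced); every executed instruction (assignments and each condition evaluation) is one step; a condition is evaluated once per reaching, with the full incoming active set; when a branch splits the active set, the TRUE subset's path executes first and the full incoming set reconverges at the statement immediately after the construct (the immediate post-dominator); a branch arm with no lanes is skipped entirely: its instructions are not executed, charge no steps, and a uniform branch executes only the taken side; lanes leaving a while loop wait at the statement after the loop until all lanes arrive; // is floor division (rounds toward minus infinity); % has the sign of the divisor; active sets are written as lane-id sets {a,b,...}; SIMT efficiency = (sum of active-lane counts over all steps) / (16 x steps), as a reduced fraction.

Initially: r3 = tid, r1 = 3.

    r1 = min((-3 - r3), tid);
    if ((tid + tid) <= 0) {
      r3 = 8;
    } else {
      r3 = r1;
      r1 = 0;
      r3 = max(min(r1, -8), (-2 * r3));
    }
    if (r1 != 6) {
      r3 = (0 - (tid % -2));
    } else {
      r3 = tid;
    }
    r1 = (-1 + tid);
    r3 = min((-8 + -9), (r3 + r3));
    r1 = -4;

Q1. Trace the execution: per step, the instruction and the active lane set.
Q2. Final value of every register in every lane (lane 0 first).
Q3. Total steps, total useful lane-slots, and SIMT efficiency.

step 0: r1 <- min((-3 - r3), tid)    {0,1,2,3,4,5,6,7,8,9,10,11,12,13,14,15}
step 1: eval ((tid + tid) <= 0)      {0,1,2,3,4,5,6,7,8,9,10,11,12,13,14,15}
step 2: r3 <- 8                      {0}
step 3: r3 <- r1                     {1,2,3,4,5,6,7,8,9,10,11,12,13,14,15}
step 4: r1 <- 0                      {1,2,3,4,5,6,7,8,9,10,11,12,13,14,15}
step 5: r3 <- max(min(r1, -8), (-2 * r3)) {1,2,3,4,5,6,7,8,9,10,11,12,13,14,15}
step 6: eval (r1 != 6)               {0,1,2,3,4,5,6,7,8,9,10,11,12,13,14,15}
step 7: r3 <- (0 - (tid % -2))       {0,1,2,3,4,5,6,7,8,9,10,11,12,13,14,15}
step 8: r1 <- (-1 + tid)             {0,1,2,3,4,5,6,7,8,9,10,11,12,13,14,15}
step 9: r3 <- min((-8 + -9), (r3 + r3)) {0,1,2,3,4,5,6,7,8,9,10,11,12,13,14,15}
step 10: r1 <- -4                     {0,1,2,3,4,5,6,7,8,9,10,11,12,13,14,15}

Answer: 11 steps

r3: -17,-17,-17,-17,-17,-17,-17,-17,-17,-17,-17,-17,-17,-17,-17,-17
r1: -4,-4,-4,-4,-4,-4,-4,-4,-4,-4,-4,-4,-4,-4,-4,-4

steps = 11; useful = 158; efficiency = 158/176 = 79/88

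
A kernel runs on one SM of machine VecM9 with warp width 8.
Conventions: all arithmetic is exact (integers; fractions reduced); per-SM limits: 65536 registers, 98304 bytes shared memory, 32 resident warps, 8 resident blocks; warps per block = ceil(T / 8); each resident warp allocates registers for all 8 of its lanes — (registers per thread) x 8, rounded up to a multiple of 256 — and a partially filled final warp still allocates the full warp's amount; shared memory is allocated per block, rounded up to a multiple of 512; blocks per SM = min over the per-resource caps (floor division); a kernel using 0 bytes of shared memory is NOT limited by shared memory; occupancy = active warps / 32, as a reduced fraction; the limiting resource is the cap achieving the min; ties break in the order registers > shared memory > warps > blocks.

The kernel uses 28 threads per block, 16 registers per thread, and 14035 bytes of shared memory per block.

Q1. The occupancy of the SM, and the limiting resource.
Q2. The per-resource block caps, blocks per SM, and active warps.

Answer: occupancy 3/4, limited by shared memory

registers: 64 blocks
shared memory: 6 blocks
warps: 8 blocks
blocks: 8 blocks

Answer: 6 blocks, 24 active warps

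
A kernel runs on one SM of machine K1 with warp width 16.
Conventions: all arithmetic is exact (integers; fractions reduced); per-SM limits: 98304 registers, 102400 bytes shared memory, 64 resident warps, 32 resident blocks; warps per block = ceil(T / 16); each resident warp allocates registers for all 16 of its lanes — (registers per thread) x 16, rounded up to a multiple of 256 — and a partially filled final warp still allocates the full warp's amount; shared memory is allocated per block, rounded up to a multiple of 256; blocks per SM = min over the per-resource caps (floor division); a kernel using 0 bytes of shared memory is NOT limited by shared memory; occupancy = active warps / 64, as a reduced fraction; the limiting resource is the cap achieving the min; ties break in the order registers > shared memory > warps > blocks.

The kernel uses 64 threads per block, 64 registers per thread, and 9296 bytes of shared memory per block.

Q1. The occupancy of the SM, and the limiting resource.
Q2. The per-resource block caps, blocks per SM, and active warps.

Answer: occupancy 5/8, limited by shared memory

registers: 24 blocks
shared memory: 10 blocks
warps: 16 blocks
blocks: 32 blocks

Answer: 10 blocks, 40 active warps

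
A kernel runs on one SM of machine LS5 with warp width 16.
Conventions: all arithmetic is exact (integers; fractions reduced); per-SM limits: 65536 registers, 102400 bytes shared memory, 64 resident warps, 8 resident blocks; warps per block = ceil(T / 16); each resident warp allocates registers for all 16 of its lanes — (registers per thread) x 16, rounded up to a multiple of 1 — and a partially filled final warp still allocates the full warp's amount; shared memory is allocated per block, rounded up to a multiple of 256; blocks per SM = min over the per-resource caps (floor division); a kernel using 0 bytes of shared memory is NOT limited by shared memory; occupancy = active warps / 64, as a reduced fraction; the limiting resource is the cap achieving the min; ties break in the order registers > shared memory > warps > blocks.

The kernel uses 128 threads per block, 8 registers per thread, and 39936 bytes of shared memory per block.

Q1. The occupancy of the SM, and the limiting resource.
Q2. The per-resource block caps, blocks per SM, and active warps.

Answer: occupancy 1/4, limited by shared memory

registers: 64 blocks
shared memory: 2 blocks
warps: 8 blocks
blocks: 8 blocks

Answer: 2 blocks, 16 active warps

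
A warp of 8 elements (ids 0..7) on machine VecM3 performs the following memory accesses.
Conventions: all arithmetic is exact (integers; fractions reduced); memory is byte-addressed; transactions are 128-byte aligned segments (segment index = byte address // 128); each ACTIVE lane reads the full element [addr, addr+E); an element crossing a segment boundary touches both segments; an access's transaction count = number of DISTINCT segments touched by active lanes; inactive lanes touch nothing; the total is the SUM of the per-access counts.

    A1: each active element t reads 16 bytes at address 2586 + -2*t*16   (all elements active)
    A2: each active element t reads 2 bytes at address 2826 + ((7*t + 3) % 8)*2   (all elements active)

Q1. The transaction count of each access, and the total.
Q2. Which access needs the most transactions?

A1: 3 transactions
A2: 1 transaction

Answer: 3,1; total 4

Answer: A1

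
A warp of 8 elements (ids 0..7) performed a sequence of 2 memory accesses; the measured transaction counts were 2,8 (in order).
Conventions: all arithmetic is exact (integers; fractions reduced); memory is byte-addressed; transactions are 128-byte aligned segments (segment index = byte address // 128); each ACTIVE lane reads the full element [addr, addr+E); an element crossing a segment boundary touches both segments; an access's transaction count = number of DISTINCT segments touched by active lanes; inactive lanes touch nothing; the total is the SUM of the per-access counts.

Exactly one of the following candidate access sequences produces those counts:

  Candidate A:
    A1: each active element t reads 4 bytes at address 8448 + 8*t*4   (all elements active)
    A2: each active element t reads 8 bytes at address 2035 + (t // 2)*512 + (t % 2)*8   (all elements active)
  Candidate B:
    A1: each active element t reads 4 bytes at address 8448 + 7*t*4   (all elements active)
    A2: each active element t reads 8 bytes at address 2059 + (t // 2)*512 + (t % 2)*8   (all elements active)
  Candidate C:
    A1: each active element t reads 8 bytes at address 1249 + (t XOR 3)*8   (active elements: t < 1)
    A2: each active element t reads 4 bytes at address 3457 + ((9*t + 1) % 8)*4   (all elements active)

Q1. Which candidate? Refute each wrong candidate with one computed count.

B: A2 gives 4 transactions, not 8
C: A2 gives 1 transaction, not 8
A: all counts match (2,8)

Answer: A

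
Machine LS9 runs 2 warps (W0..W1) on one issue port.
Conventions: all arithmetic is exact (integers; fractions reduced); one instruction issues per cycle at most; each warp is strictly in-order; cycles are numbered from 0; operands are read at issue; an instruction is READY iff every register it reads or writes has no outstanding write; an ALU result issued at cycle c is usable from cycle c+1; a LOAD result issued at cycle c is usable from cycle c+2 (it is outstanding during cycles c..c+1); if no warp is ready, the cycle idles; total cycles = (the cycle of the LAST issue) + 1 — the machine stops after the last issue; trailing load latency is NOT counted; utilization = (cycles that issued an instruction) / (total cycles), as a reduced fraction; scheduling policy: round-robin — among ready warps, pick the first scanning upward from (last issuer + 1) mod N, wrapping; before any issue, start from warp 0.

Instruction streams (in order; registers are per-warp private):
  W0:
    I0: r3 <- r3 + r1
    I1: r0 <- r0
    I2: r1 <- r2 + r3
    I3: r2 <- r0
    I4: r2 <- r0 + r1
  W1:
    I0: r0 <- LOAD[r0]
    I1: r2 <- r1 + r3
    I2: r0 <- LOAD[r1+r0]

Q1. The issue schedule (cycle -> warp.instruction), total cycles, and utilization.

cycle 0: W0.I0
cycle 1: W1.I0
cycle 2: W0.I1
cycle 3: W1.I1
cycle 4: W0.I2
cycle 5: W1.I2
cycle 6: W0.I3
cycle 7: W0.I4

Answer: 8 cycles, utilization 1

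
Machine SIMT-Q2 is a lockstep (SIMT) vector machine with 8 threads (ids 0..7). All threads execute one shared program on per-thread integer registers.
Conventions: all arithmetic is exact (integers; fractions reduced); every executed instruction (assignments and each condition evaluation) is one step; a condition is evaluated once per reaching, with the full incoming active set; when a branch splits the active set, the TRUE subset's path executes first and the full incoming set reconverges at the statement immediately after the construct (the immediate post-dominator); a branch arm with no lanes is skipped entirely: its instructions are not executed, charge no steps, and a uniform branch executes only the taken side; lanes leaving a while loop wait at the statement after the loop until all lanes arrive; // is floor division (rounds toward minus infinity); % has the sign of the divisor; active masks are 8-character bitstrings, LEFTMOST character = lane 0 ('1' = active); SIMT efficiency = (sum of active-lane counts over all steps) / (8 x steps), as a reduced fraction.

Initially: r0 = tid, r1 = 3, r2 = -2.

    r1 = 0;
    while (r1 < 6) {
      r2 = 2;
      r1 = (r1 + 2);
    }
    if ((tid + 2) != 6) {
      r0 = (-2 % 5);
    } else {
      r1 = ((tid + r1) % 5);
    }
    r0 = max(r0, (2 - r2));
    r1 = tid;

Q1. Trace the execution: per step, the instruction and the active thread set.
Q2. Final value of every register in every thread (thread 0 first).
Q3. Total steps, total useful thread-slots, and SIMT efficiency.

step 0: r1 <- 0                      11111111
step 1: eval (r1 < 6)                11111111
step 2: r2 <- 2                      11111111
step 3: r1 <- (r1 + 2)               11111111
step 4: eval (r1 < 6)                11111111
step 5: r2 <- 2                      11111111
step 6: r1 <- (r1 + 2)               11111111
step 7: eval (r1 < 6)                11111111
step 8: r2 <- 2                      11111111
step 9: r1 <- (r1 + 2)               11111111
step 10: eval (r1 < 6)                11111111
step 11: eval ((tid + 2) != 6)        11111111
step 12: r0 <- (-2 % 5)               11110111
step 13: r1 <- ((tid + r1) % 5)       00001000
step 14: r0 <- max(r0, (2 - r2))      11111111
step 15: r1 <- tid                    11111111

Answer: 16 steps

r0: 3,3,3,3,4,3,3,3
r1: 0,1,2,3,4,5,6,7
r2: 2,2,2,2,2,2,2,2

steps = 16; useful = 120; efficiency = 120/128 = 15/16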